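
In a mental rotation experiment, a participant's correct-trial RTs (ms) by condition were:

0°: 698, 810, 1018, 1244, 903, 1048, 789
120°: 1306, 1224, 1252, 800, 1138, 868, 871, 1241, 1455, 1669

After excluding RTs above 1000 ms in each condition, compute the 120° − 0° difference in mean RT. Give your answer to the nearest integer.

46 ms

0°: exclude 1018, 1244, 1048
120°: exclude 1306, 1224, 1252, 1138, 1241, 1455, 1669
M(0°) = 3200/4 = 800.000
M(120°) = 2539/3 = 846.333
Difference = 846.333 − 800.000 = 46.333 ms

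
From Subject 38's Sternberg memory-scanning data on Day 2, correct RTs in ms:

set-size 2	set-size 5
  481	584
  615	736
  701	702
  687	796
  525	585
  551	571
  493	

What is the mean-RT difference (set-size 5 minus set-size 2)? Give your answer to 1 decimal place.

M(set-size 2) = 4053/7 = 579.000
M(set-size 5) = 3974/6 = 662.333
Difference = 662.333 − 579.000 = 83.333 ms

83.3 ms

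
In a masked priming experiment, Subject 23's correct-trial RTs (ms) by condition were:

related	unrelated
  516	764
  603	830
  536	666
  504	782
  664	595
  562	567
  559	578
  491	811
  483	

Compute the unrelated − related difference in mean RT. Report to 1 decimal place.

152.7 ms

M(related) = 4918/9 = 546.444
M(unrelated) = 5593/8 = 699.125
Difference = 699.125 − 546.444 = 152.681 ms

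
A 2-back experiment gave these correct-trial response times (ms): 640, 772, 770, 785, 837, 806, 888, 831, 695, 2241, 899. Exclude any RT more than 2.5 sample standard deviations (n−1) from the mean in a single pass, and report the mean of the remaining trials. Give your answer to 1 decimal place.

792.3 ms

n = 11, ΣRT = 10164, M = 924.000
Σ(x−M)² = 1965790.00; s = √(1965790.00/10) = 443.372
Cutoffs: 924.000 ± 2.5·443.372 → [-184.4, 2032.4]
Outside: 2241 → excluded.
Retained (n=10): Σ = 7923, mean = 7923/10 = 792.300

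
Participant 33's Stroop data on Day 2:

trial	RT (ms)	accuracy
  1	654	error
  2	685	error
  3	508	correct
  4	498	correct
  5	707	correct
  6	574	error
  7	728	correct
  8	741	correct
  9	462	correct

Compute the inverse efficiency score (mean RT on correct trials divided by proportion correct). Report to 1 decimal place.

911.0 ms

Correct trials (n=6): 508, 498, 707, 728, 741, 462
Mean correct RT = 3644/6 = 607.3333 ms
Proportion correct = 6/9
IES = 607.3333 / (6/9) = 911.000 ms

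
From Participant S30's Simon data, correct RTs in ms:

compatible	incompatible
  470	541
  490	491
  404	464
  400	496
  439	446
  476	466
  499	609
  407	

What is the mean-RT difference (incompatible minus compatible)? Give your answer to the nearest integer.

54 ms

M(compatible) = 3585/8 = 448.125
M(incompatible) = 3513/7 = 501.857
Difference = 501.857 − 448.125 = 53.732 ms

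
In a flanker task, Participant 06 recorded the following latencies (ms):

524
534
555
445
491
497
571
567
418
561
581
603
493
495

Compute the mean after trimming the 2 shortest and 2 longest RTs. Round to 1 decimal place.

528.8 ms

Sorted: 418, 445, 491, 493, 495, 497, 524, 534, 555, 561, 567, 571, 581, 603
Drop lowest 2 (418, 445) and highest 2 (581, 603)
Remaining (n=10): Σ = 5288, mean = 5288/10 = 528.800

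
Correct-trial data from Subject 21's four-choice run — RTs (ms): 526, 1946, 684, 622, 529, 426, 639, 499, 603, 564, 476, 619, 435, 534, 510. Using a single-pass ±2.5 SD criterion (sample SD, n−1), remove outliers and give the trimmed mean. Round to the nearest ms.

n = 15, ΣRT = 9612, M = 640.800
Σ(x−M)² = 1903524.40; s = √(1903524.40/14) = 368.736
Cutoffs: 640.800 ± 2.5·368.736 → [-281.0, 1562.6]
Outside: 1946 → excluded.
Retained (n=14): Σ = 7666, mean = 7666/14 = 547.571

548 ms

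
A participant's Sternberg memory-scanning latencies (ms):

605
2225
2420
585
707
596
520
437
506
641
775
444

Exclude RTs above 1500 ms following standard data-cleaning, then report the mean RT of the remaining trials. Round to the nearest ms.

582 ms

Excluded: 2225, 2420
Retained (n=10): Σ = 5816
Mean = 5816/10 = 581.6000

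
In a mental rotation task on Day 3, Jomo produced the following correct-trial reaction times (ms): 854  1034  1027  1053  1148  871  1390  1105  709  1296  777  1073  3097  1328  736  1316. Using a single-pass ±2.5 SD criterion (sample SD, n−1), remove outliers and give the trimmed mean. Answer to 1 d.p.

1047.8 ms

n = 16, ΣRT = 18814, M = 1175.875
Σ(x−M)² = 4634667.75; s = √(4634667.75/15) = 555.858
Cutoffs: 1175.875 ± 2.5·555.858 → [-213.8, 2565.5]
Outside: 3097 → excluded.
Retained (n=15): Σ = 15717, mean = 15717/15 = 1047.800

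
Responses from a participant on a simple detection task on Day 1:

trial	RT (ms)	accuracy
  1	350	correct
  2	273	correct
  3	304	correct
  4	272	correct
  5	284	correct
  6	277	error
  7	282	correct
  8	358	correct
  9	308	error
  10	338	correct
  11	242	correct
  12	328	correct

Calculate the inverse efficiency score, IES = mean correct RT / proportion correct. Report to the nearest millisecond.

Correct trials (n=10): 350, 273, 304, 272, 284, 282, 358, 338, 242, 328
Mean correct RT = 3031/10 = 303.1000 ms
Proportion correct = 10/12
IES = 303.1000 / (10/12) = 363.720 ms

364 ms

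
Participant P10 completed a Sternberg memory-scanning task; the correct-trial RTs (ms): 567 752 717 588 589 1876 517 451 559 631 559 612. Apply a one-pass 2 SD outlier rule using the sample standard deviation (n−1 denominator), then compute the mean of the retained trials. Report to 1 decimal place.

594.7 ms

n = 12, ΣRT = 8418, M = 701.500
Σ(x−M)² = 1576253.00; s = √(1576253.00/11) = 378.544
Cutoffs: 701.500 ± 2·378.544 → [-55.6, 1458.6]
Outside: 1876 → excluded.
Retained (n=11): Σ = 6542, mean = 6542/11 = 594.727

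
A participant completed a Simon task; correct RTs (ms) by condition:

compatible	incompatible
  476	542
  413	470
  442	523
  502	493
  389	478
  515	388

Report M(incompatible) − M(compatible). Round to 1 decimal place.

M(compatible) = 2737/6 = 456.167
M(incompatible) = 2894/6 = 482.333
Difference = 482.333 − 456.167 = 26.167 ms

26.2 ms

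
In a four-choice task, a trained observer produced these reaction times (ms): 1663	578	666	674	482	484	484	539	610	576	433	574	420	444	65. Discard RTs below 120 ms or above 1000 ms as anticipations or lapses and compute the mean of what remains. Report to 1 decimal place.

535.7 ms

Excluded: 65, 1663
Retained (n=13): Σ = 6964
Mean = 6964/13 = 535.6923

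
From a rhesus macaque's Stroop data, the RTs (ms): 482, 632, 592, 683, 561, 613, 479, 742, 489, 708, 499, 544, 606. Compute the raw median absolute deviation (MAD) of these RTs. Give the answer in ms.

91 ms

Sorted: 479, 482, 489, 499, 544, 561, 592, 606, 613, 632, 683, 708, 742 → median = 592
|x − 592|: 110, 40, 0, 91, 31, 21, 113, 150, 103, 116, 93, 48, 14
Sorted deviations: 0, 14, 21, 31, 40, 48, 91, 93, 103, 110, 113, 116, 150 → MAD = 91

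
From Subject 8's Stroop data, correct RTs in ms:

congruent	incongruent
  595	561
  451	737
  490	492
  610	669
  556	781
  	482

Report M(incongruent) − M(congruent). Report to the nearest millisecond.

80 ms

M(congruent) = 2702/5 = 540.400
M(incongruent) = 3722/6 = 620.333
Difference = 620.333 − 540.400 = 79.933 ms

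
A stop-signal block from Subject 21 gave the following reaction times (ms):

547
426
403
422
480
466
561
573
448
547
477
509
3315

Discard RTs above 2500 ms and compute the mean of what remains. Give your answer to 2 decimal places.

Excluded: 3315
Retained (n=12): Σ = 5859
Mean = 5859/12 = 488.2500

488.25 ms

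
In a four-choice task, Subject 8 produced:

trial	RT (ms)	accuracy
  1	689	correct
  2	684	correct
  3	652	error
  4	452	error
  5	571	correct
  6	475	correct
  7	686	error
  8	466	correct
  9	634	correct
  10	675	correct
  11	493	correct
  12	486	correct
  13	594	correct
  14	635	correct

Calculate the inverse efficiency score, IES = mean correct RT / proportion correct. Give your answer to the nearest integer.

741 ms

Correct trials (n=11): 689, 684, 571, 475, 466, 634, 675, 493, 486, 594, 635
Mean correct RT = 6402/11 = 582.0000 ms
Proportion correct = 11/14
IES = 582.0000 / (11/14) = 740.727 ms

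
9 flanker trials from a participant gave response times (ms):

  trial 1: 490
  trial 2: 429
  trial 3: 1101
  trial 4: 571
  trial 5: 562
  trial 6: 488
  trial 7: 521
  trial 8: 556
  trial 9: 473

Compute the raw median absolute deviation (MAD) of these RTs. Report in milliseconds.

41 ms

Sorted: 429, 473, 488, 490, 521, 556, 562, 571, 1101 → median = 521
|x − 521|: 31, 92, 580, 50, 41, 33, 0, 35, 48
Sorted deviations: 0, 31, 33, 35, 41, 48, 50, 92, 580 → MAD = 41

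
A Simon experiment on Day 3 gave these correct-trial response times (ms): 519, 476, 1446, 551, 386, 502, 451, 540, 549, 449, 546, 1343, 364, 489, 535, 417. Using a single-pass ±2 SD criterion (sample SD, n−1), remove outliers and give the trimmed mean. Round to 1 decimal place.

n = 16, ΣRT = 9563, M = 597.688
Σ(x−M)² = 1507267.44; s = √(1507267.44/15) = 316.993
Cutoffs: 597.688 ± 2·316.993 → [-36.3, 1231.7]
Outside: 1343, 1446 → excluded.
Retained (n=14): Σ = 6774, mean = 6774/14 = 483.857

483.9 ms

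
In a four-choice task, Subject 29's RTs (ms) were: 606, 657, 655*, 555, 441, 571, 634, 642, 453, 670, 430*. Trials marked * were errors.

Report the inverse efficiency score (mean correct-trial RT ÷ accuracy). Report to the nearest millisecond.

710 ms

Correct trials (n=9): 606, 657, 555, 441, 571, 634, 642, 453, 670
Mean correct RT = 5229/9 = 581.0000 ms
Proportion correct = 9/11
IES = 581.0000 / (9/11) = 710.111 ms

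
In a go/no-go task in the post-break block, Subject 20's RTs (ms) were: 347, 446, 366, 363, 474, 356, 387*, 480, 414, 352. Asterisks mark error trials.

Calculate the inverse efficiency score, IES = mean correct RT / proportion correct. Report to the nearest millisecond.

Correct trials (n=9): 347, 446, 366, 363, 474, 356, 480, 414, 352
Mean correct RT = 3598/9 = 399.7778 ms
Proportion correct = 9/10
IES = 399.7778 / (9/10) = 444.198 ms

444 ms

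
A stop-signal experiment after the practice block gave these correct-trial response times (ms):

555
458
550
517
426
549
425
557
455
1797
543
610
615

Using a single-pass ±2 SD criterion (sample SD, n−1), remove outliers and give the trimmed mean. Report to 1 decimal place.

n = 13, ΣRT = 8057, M = 619.769
Σ(x−M)² = 1549256.31; s = √(1549256.31/12) = 359.311
Cutoffs: 619.769 ± 2·359.311 → [-98.9, 1338.4]
Outside: 1797 → excluded.
Retained (n=12): Σ = 6260, mean = 6260/12 = 521.667

521.7 ms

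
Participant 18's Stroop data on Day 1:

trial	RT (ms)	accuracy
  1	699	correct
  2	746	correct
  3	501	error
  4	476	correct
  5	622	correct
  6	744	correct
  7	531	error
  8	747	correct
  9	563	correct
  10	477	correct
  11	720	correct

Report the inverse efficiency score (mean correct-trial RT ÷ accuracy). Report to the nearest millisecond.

787 ms

Correct trials (n=9): 699, 746, 476, 622, 744, 747, 563, 477, 720
Mean correct RT = 5794/9 = 643.7778 ms
Proportion correct = 9/11
IES = 643.7778 / (9/11) = 786.840 ms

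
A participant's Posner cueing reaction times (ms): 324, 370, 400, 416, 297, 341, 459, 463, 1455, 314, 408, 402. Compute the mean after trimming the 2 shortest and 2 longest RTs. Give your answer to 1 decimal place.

Sorted: 297, 314, 324, 341, 370, 400, 402, 408, 416, 459, 463, 1455
Drop lowest 2 (297, 314) and highest 2 (463, 1455)
Remaining (n=8): Σ = 3120, mean = 3120/8 = 390.000

390.0 ms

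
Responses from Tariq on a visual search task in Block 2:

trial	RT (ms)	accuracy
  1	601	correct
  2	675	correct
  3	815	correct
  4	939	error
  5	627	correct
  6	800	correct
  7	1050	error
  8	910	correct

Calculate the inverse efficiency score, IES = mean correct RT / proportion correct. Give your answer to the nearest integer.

984 ms

Correct trials (n=6): 601, 675, 815, 627, 800, 910
Mean correct RT = 4428/6 = 738.0000 ms
Proportion correct = 6/8
IES = 738.0000 / (6/8) = 984.000 ms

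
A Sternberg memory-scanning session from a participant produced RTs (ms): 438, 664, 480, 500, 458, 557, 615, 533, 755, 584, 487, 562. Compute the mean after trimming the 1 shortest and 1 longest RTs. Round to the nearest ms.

Sorted: 438, 458, 480, 487, 500, 533, 557, 562, 584, 615, 664, 755
Drop lowest 1 (438) and highest 1 (755)
Remaining (n=10): Σ = 5440, mean = 5440/10 = 544.000

544 ms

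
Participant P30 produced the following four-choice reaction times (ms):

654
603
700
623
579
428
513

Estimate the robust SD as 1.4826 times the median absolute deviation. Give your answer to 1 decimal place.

Sorted: 428, 513, 579, 603, 623, 654, 700 → median = 603
|x − 603| sorted: 0, 20, 24, 51, 90, 97, 175 → MAD = 51
Robust SD ≈ 1.4826 × 51 = 75.613

75.6 ms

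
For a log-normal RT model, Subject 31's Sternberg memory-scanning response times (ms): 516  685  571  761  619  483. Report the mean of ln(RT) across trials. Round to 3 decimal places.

6.394

ln(RT): 6.2461, 6.5294, 6.3474, 6.6346, 6.4281, 6.1800
Σ ln(RT) = 38.3657
Mean = 38.3657/6 = 6.39428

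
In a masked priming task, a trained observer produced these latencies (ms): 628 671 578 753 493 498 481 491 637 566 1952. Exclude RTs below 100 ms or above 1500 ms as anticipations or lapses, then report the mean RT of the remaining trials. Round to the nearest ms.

580 ms

Excluded: 1952
Retained (n=10): Σ = 5796
Mean = 5796/10 = 579.6000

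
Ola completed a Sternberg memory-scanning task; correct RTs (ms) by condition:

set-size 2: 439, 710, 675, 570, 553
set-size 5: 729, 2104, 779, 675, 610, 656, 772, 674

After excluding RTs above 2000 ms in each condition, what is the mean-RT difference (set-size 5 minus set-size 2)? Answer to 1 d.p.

109.9 ms

set-size 5: exclude 2104
M(set-size 2) = 2947/5 = 589.400
M(set-size 5) = 4895/7 = 699.286
Difference = 699.286 − 589.400 = 109.886 ms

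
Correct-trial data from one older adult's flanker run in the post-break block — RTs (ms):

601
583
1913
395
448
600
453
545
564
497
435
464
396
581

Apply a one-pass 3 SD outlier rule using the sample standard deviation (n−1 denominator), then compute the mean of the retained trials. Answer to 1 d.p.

504.8 ms

n = 14, ΣRT = 8475, M = 605.357
Σ(x−M)² = 1913223.21; s = √(1913223.21/13) = 383.629
Cutoffs: 605.357 ± 3·383.629 → [-545.5, 1756.2]
Outside: 1913 → excluded.
Retained (n=13): Σ = 6562, mean = 6562/13 = 504.769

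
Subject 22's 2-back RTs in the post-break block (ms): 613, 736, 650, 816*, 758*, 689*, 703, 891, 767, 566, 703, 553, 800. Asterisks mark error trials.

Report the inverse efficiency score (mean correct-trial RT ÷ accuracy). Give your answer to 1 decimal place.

Correct trials (n=10): 613, 736, 650, 703, 891, 767, 566, 703, 553, 800
Mean correct RT = 6982/10 = 698.2000 ms
Proportion correct = 10/13
IES = 698.2000 / (10/13) = 907.660 ms

907.7 ms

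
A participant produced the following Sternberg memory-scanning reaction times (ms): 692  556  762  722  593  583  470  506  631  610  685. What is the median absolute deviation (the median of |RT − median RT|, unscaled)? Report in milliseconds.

Sorted: 470, 506, 556, 583, 593, 610, 631, 685, 692, 722, 762 → median = 610
|x − 610|: 82, 54, 152, 112, 17, 27, 140, 104, 21, 0, 75
Sorted deviations: 0, 17, 21, 27, 54, 75, 82, 104, 112, 140, 152 → MAD = 75

75 ms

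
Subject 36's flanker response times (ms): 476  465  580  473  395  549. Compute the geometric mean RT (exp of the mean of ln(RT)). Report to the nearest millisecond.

486 ms

ln(RT): 6.1654, 6.1420, 6.3630, 6.1591, 5.9789, 6.3081
Mean ln(RT) = 37.1166/6 = 6.18609
Geometric mean = exp(6.18609) = 485.94 ms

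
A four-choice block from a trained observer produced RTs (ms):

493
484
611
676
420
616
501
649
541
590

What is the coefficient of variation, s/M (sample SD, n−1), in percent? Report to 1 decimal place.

14.8%

n = 10, Σ = 5581, M = 558.1000
Σ(x−M)² = 61684.900; s = √(61684.900/9) = 82.7881
CV = 82.7881 / 558.1000 = 0.14834 = 14.834%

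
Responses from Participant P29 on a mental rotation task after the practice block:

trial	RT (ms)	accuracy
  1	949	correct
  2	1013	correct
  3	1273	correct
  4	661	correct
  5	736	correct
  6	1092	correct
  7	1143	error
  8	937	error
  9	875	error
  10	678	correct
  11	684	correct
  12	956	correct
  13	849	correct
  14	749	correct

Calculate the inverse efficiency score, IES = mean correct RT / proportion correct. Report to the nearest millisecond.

1115 ms

Correct trials (n=11): 949, 1013, 1273, 661, 736, 1092, 678, 684, 956, 849, 749
Mean correct RT = 9640/11 = 876.3636 ms
Proportion correct = 11/14
IES = 876.3636 / (11/14) = 1115.372 ms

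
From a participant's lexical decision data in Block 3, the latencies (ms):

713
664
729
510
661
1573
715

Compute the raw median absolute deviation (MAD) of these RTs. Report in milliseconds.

Sorted: 510, 661, 664, 713, 715, 729, 1573 → median = 713
|x − 713|: 0, 49, 16, 203, 52, 860, 2
Sorted deviations: 0, 2, 16, 49, 52, 203, 860 → MAD = 49

49 ms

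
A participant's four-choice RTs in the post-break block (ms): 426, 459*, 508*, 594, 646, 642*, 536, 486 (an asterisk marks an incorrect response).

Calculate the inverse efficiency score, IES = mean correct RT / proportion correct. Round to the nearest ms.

Correct trials (n=5): 426, 594, 646, 536, 486
Mean correct RT = 2688/5 = 537.6000 ms
Proportion correct = 5/8
IES = 537.6000 / (5/8) = 860.160 ms

860 ms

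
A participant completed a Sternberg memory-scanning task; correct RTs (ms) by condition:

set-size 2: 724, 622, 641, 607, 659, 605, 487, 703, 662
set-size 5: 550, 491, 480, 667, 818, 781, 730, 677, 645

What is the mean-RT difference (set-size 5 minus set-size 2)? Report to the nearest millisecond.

14 ms

M(set-size 2) = 5710/9 = 634.444
M(set-size 5) = 5839/9 = 648.778
Difference = 648.778 − 634.444 = 14.333 ms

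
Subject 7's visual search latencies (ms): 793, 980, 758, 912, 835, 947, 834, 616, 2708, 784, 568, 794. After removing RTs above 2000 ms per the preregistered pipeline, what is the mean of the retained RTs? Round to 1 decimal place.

801.9 ms

Excluded: 2708
Retained (n=11): Σ = 8821
Mean = 8821/11 = 801.9091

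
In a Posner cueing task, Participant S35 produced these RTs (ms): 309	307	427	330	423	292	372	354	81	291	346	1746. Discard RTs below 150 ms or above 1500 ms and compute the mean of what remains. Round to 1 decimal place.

Excluded: 81, 1746
Retained (n=10): Σ = 3451
Mean = 3451/10 = 345.1000

345.1 ms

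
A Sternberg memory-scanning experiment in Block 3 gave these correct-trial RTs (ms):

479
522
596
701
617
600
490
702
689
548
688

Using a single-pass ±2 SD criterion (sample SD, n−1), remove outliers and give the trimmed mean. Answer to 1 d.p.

n = 11, ΣRT = 6632, M = 602.909
Σ(x−M)² = 72010.91; s = √(72010.91/10) = 84.859
Cutoffs: 602.909 ± 2·84.859 → [433.2, 772.6]
No RTs fall outside the cutoffs; all 11 retained. Mean = 6632/11 = 602.909

602.9 ms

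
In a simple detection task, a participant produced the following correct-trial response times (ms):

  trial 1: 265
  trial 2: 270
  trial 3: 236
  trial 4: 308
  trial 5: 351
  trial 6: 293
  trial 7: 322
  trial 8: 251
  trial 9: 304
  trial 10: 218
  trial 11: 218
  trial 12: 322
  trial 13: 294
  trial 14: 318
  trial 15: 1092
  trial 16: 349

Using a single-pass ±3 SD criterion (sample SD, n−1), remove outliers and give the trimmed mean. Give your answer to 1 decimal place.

287.9 ms

n = 16, ΣRT = 5411, M = 338.188
Σ(x−M)² = 632460.44; s = √(632460.44/15) = 205.339
Cutoffs: 338.188 ± 3·205.339 → [-277.8, 954.2]
Outside: 1092 → excluded.
Retained (n=15): Σ = 4319, mean = 4319/15 = 287.933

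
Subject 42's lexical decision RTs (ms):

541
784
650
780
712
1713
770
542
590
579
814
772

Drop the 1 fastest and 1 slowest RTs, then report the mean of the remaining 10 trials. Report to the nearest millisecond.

699 ms

Sorted: 541, 542, 579, 590, 650, 712, 770, 772, 780, 784, 814, 1713
Drop lowest 1 (541) and highest 1 (1713)
Remaining (n=10): Σ = 6993, mean = 6993/10 = 699.300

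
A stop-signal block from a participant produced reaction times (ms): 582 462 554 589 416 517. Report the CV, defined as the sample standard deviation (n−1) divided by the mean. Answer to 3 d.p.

n = 6, Σ = 3120, M = 520.0000
Σ(x−M)² = 23950.000; s = √(23950.000/5) = 69.2098
CV = 69.2098 / 520.0000 = 0.13310

0.133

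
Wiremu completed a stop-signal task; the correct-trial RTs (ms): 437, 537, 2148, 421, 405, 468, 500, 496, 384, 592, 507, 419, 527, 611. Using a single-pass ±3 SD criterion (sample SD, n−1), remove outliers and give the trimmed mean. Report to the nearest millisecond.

n = 14, ΣRT = 8452, M = 603.714
Σ(x−M)² = 2628534.86; s = √(2628534.86/13) = 449.661
Cutoffs: 603.714 ± 3·449.661 → [-745.3, 1952.7]
Outside: 2148 → excluded.
Retained (n=13): Σ = 6304, mean = 6304/13 = 484.923

485 ms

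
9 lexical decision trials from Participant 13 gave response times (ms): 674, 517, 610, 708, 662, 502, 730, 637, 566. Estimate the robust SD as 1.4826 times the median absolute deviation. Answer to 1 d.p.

Sorted: 502, 517, 566, 610, 637, 662, 674, 708, 730 → median = 637
|x − 637| sorted: 0, 25, 27, 37, 71, 71, 93, 120, 135 → MAD = 71
Robust SD ≈ 1.4826 × 71 = 105.265

105.3 ms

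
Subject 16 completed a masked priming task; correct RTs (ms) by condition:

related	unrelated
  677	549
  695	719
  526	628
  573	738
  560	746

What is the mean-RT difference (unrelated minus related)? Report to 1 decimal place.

M(related) = 3031/5 = 606.200
M(unrelated) = 3380/5 = 676.000
Difference = 676.000 − 606.200 = 69.800 ms

69.8 ms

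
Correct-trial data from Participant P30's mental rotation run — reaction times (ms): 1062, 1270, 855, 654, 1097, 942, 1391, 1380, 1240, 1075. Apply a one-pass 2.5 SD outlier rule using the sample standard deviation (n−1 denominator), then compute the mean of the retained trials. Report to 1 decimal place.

n = 10, ΣRT = 10966, M = 1096.600
Σ(x−M)² = 497448.40; s = √(497448.40/9) = 235.100
Cutoffs: 1096.600 ± 2.5·235.100 → [508.8, 1684.4]
No RTs fall outside the cutoffs; all 10 retained. Mean = 10966/10 = 1096.600

1096.6 ms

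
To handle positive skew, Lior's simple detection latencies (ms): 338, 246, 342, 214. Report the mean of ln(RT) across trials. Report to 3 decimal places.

ln(RT): 5.8230, 5.5053, 5.8348, 5.3660
Σ ln(RT) = 22.5292
Mean = 22.5292/4 = 5.63229

5.632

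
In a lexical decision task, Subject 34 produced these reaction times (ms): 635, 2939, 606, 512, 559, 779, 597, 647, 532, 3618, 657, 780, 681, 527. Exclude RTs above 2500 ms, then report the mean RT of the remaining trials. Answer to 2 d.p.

Excluded: 2939, 3618
Retained (n=12): Σ = 7512
Mean = 7512/12 = 626.0000

626.00 ms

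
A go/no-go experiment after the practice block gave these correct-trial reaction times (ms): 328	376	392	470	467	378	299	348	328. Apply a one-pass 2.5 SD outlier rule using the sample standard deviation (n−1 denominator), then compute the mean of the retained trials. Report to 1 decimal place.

n = 9, ΣRT = 3386, M = 376.222
Σ(x−M)² = 28697.56; s = √(28697.56/8) = 59.893
Cutoffs: 376.222 ± 2.5·59.893 → [226.5, 526.0]
No RTs fall outside the cutoffs; all 9 retained. Mean = 3386/9 = 376.222

376.2 ms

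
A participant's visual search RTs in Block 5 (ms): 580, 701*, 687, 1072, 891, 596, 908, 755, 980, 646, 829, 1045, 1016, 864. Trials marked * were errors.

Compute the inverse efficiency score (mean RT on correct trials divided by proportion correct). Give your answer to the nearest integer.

900 ms

Correct trials (n=13): 580, 687, 1072, 891, 596, 908, 755, 980, 646, 829, 1045, 1016, 864
Mean correct RT = 10869/13 = 836.0769 ms
Proportion correct = 13/14
IES = 836.0769 / (13/14) = 900.391 ms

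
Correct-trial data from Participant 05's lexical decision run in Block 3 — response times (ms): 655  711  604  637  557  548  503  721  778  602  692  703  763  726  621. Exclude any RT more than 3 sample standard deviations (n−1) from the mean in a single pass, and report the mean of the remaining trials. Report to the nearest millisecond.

n = 15, ΣRT = 9821, M = 654.733
Σ(x−M)² = 94044.93; s = √(94044.93/14) = 81.960
Cutoffs: 654.733 ± 3·81.960 → [408.9, 900.6]
No RTs fall outside the cutoffs; all 15 retained. Mean = 9821/15 = 654.733

655 ms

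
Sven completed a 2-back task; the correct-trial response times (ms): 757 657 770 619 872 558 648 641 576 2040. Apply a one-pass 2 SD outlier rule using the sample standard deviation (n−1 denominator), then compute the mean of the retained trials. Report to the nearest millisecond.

n = 10, ΣRT = 8138, M = 813.800
Σ(x−M)² = 1753963.60; s = √(1753963.60/9) = 441.458
Cutoffs: 813.800 ± 2·441.458 → [-69.1, 1696.7]
Outside: 2040 → excluded.
Retained (n=9): Σ = 6098, mean = 6098/9 = 677.556

678 ms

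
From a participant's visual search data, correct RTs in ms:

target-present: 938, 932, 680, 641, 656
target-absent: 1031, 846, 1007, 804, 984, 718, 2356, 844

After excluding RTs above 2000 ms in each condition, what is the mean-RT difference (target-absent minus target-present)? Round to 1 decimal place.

target-absent: exclude 2356
M(target-present) = 3847/5 = 769.400
M(target-absent) = 6234/7 = 890.571
Difference = 890.571 − 769.400 = 121.171 ms

121.2 ms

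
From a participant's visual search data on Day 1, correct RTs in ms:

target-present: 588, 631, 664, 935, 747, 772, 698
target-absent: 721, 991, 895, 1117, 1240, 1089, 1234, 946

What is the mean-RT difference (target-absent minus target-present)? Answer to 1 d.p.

309.8 ms

M(target-present) = 5035/7 = 719.286
M(target-absent) = 8233/8 = 1029.125
Difference = 1029.125 − 719.286 = 309.839 ms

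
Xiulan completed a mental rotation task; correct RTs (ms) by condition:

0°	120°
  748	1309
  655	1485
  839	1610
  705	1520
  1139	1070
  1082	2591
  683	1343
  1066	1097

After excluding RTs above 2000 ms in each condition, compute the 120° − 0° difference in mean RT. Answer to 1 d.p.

483.1 ms

120°: exclude 2591
M(0°) = 6917/8 = 864.625
M(120°) = 9434/7 = 1347.714
Difference = 1347.714 − 864.625 = 483.089 ms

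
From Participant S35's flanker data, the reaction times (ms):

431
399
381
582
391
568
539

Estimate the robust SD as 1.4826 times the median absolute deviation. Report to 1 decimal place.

Sorted: 381, 391, 399, 431, 539, 568, 582 → median = 431
|x − 431| sorted: 0, 32, 40, 50, 108, 137, 151 → MAD = 50
Robust SD ≈ 1.4826 × 50 = 74.130

74.1 ms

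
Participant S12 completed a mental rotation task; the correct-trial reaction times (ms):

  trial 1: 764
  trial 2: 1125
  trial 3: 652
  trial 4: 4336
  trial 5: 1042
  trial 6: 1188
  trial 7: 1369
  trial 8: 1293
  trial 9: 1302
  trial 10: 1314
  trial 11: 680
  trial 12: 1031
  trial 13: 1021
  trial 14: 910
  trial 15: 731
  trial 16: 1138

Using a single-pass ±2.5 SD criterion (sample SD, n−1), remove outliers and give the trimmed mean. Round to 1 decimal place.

1037.3 ms

n = 16, ΣRT = 19896, M = 1243.500
Σ(x−M)² = 11024870.00; s = √(11024870.00/15) = 857.316
Cutoffs: 1243.500 ± 2.5·857.316 → [-899.8, 3386.8]
Outside: 4336 → excluded.
Retained (n=15): Σ = 15560, mean = 15560/15 = 1037.333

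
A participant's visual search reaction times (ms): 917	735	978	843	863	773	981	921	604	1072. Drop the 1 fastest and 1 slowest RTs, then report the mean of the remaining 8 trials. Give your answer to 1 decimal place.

876.4 ms

Sorted: 604, 735, 773, 843, 863, 917, 921, 978, 981, 1072
Drop lowest 1 (604) and highest 1 (1072)
Remaining (n=8): Σ = 7011, mean = 7011/8 = 876.375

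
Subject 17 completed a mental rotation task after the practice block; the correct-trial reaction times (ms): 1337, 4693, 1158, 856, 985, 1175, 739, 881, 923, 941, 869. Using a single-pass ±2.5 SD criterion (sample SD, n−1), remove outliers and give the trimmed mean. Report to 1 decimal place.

986.4 ms

n = 11, ΣRT = 14557, M = 1323.364
Σ(x−M)² = 12787016.55; s = √(12787016.55/10) = 1130.797
Cutoffs: 1323.364 ± 2.5·1130.797 → [-1503.6, 4150.4]
Outside: 4693 → excluded.
Retained (n=10): Σ = 9864, mean = 9864/10 = 986.400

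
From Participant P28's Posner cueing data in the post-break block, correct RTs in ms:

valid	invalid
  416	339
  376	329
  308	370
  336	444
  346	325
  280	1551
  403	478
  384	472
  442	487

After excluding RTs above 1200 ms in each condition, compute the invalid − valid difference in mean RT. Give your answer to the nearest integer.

invalid: exclude 1551
M(valid) = 3291/9 = 365.667
M(invalid) = 3244/8 = 405.500
Difference = 405.500 − 365.667 = 39.833 ms

40 ms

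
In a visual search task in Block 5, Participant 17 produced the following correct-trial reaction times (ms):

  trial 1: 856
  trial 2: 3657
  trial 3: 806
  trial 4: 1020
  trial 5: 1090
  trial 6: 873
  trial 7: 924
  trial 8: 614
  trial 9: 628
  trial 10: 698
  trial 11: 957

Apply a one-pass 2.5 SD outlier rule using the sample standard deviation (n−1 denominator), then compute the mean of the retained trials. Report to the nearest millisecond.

847 ms

n = 11, ΣRT = 12123, M = 1102.091
Σ(x−M)² = 7414210.91; s = √(7414210.91/10) = 861.058
Cutoffs: 1102.091 ± 2.5·861.058 → [-1050.6, 3254.7]
Outside: 3657 → excluded.
Retained (n=10): Σ = 8466, mean = 8466/10 = 846.600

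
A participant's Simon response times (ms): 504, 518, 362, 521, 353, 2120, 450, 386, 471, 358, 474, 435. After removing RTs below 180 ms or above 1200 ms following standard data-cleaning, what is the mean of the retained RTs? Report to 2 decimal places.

439.27 ms

Excluded: 2120
Retained (n=11): Σ = 4832
Mean = 4832/11 = 439.2727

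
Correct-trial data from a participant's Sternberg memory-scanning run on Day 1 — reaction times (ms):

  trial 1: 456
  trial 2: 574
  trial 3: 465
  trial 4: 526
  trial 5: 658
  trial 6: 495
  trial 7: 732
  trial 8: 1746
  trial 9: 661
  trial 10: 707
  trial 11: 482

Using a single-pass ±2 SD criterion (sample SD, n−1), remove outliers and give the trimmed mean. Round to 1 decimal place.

n = 11, ΣRT = 7502, M = 682.000
Σ(x−M)² = 1345372.00; s = √(1345372.00/10) = 366.793
Cutoffs: 682.000 ± 2·366.793 → [-51.6, 1415.6]
Outside: 1746 → excluded.
Retained (n=10): Σ = 5756, mean = 5756/10 = 575.600

575.6 ms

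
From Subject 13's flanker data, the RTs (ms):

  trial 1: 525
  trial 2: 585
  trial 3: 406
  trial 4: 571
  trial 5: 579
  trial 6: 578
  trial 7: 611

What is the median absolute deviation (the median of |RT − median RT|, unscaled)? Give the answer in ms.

Sorted: 406, 525, 571, 578, 579, 585, 611 → median = 578
|x − 578|: 53, 7, 172, 7, 1, 0, 33
Sorted deviations: 0, 1, 7, 7, 33, 53, 172 → MAD = 7

7 ms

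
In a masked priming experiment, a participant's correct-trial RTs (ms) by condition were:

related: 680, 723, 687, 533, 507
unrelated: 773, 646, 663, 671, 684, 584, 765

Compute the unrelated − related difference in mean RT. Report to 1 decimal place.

57.7 ms

M(related) = 3130/5 = 626.000
M(unrelated) = 4786/7 = 683.714
Difference = 683.714 − 626.000 = 57.714 ms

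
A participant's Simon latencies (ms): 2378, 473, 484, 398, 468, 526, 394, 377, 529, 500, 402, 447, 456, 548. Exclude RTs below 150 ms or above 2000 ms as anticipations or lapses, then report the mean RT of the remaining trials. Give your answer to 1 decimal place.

Excluded: 2378
Retained (n=13): Σ = 6002
Mean = 6002/13 = 461.6923

461.7 ms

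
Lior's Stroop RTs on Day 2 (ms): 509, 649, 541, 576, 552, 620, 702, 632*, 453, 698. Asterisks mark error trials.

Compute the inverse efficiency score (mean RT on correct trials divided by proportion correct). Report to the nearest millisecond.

654 ms

Correct trials (n=9): 509, 649, 541, 576, 552, 620, 702, 453, 698
Mean correct RT = 5300/9 = 588.8889 ms
Proportion correct = 9/10
IES = 588.8889 / (9/10) = 654.321 ms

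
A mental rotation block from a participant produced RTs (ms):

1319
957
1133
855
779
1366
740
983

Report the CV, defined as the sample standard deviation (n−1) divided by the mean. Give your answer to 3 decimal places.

n = 8, Σ = 8132, M = 1016.5000
Σ(x−M)² = 390832.000; s = √(390832.000/7) = 236.2904
CV = 236.2904 / 1016.5000 = 0.23245

0.232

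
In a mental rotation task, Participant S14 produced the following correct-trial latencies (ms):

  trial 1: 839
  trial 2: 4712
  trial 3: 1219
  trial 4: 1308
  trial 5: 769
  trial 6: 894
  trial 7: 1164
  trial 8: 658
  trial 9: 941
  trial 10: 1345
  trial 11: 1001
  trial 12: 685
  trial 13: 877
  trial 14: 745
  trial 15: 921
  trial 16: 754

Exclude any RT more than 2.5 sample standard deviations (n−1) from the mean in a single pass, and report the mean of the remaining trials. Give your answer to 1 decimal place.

n = 16, ΣRT = 18832, M = 1177.000
Σ(x−M)² = 14023526.00; s = √(14023526.00/15) = 966.903
Cutoffs: 1177.000 ± 2.5·966.903 → [-1240.3, 3594.3]
Outside: 4712 → excluded.
Retained (n=15): Σ = 14120, mean = 14120/15 = 941.333

941.3 ms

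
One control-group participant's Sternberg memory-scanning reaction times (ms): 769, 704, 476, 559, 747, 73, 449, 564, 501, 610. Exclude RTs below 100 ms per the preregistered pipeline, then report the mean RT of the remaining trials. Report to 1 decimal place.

597.7 ms

Excluded: 73
Retained (n=9): Σ = 5379
Mean = 5379/9 = 597.6667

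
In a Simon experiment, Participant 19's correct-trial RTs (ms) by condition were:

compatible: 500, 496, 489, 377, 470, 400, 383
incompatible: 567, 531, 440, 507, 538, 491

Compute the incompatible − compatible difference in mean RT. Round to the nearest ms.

M(compatible) = 3115/7 = 445.000
M(incompatible) = 3074/6 = 512.333
Difference = 512.333 − 445.000 = 67.333 ms

67 ms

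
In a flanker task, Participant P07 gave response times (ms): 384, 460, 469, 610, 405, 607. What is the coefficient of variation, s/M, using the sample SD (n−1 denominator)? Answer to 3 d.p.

0.200

n = 6, Σ = 2935, M = 489.1667
Σ(x−M)² = 47886.833; s = √(47886.833/5) = 97.8640
CV = 97.8640 / 489.1667 = 0.20006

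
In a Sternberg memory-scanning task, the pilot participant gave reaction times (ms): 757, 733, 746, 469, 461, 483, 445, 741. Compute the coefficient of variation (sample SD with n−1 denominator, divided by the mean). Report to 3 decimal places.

0.248

n = 8, Σ = 4835, M = 604.3750
Σ(x−M)² = 157577.875; s = √(157577.875/7) = 150.0371
CV = 150.0371 / 604.3750 = 0.24825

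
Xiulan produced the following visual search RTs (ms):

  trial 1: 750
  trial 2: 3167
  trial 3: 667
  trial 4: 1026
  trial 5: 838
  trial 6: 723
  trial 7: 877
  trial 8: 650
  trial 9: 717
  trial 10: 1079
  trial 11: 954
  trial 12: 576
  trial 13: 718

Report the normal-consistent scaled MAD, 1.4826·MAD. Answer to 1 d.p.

Sorted: 576, 650, 667, 717, 718, 723, 750, 838, 877, 954, 1026, 1079, 3167 → median = 750
|x − 750| sorted: 0, 27, 32, 33, 83, 88, 100, 127, 174, 204, 276, 329, 2417 → MAD = 100
Robust SD ≈ 1.4826 × 100 = 148.260

148.3 ms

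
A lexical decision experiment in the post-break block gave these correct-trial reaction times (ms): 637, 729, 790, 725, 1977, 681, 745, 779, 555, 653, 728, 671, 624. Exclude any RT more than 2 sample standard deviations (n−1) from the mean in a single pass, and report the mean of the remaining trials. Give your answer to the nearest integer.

n = 13, ΣRT = 10294, M = 791.846
Σ(x−M)² = 1573861.69; s = √(1573861.69/12) = 362.153
Cutoffs: 791.846 ± 2·362.153 → [67.5, 1516.2]
Outside: 1977 → excluded.
Retained (n=12): Σ = 8317, mean = 8317/12 = 693.083

693 ms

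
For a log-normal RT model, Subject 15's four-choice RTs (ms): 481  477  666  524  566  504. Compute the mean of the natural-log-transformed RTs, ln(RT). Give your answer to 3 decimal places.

ln(RT): 6.1759, 6.1675, 6.5013, 6.2615, 6.3386, 6.2226
Σ ln(RT) = 37.6673
Mean = 37.6673/6 = 6.27789

6.278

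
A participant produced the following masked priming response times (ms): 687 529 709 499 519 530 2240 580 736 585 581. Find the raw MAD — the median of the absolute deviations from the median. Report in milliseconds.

Sorted: 499, 519, 529, 530, 580, 581, 585, 687, 709, 736, 2240 → median = 581
|x − 581|: 106, 52, 128, 82, 62, 51, 1659, 1, 155, 4, 0
Sorted deviations: 0, 1, 4, 51, 52, 62, 82, 106, 128, 155, 1659 → MAD = 62

62 ms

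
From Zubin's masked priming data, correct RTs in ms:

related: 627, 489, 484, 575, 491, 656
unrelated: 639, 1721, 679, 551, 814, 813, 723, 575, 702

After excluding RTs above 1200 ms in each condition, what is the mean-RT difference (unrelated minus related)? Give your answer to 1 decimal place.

133.3 ms

unrelated: exclude 1721
M(related) = 3322/6 = 553.667
M(unrelated) = 5496/8 = 687.000
Difference = 687.000 − 553.667 = 133.333 ms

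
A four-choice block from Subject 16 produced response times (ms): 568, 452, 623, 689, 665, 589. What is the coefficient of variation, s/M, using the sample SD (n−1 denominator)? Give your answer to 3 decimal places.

n = 6, Σ = 3586, M = 597.6667
Σ(x−M)² = 35691.333; s = √(35691.333/5) = 84.4883
CV = 84.4883 / 597.6667 = 0.14136

0.141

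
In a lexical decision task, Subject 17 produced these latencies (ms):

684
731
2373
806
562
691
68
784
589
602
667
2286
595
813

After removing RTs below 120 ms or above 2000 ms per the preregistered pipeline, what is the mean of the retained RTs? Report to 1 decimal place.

Excluded: 68, 2286, 2373
Retained (n=11): Σ = 7524
Mean = 7524/11 = 684.0000

684.0 ms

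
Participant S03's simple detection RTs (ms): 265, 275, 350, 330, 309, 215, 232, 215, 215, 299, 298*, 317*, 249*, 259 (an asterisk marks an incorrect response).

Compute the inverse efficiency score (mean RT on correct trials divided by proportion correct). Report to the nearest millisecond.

343 ms

Correct trials (n=11): 265, 275, 350, 330, 309, 215, 232, 215, 215, 299, 259
Mean correct RT = 2964/11 = 269.4545 ms
Proportion correct = 11/14
IES = 269.4545 / (11/14) = 342.942 ms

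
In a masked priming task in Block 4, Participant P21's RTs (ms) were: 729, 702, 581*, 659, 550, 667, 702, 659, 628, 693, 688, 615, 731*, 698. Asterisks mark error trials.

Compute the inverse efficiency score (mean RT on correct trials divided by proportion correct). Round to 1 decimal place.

776.8 ms

Correct trials (n=12): 729, 702, 659, 550, 667, 702, 659, 628, 693, 688, 615, 698
Mean correct RT = 7990/12 = 665.8333 ms
Proportion correct = 12/14
IES = 665.8333 / (12/14) = 776.806 ms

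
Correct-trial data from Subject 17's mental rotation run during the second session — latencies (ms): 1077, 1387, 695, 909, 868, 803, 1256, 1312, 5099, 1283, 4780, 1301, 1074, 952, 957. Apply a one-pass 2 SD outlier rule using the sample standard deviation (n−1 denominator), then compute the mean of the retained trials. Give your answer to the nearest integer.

n = 15, ΣRT = 23753, M = 1583.533
Σ(x−M)² = 26638969.73; s = √(26638969.73/14) = 1379.414
Cutoffs: 1583.533 ± 2·1379.414 → [-1175.3, 4342.4]
Outside: 4780, 5099 → excluded.
Retained (n=13): Σ = 13874, mean = 13874/13 = 1067.231

1067 ms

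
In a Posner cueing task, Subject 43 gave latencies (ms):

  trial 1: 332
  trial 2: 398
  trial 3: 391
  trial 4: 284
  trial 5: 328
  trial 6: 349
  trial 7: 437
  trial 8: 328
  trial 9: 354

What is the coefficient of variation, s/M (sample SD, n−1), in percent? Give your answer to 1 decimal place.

12.9%

n = 9, Σ = 3201, M = 355.6667
Σ(x−M)² = 16930.000; s = √(16930.000/8) = 46.0027
CV = 46.0027 / 355.6667 = 0.12934 = 12.934%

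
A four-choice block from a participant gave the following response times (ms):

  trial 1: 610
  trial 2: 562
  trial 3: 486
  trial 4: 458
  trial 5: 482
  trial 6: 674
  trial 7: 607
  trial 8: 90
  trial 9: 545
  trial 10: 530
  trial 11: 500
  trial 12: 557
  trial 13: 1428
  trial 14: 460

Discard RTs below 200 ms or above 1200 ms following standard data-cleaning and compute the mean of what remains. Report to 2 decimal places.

Excluded: 90, 1428
Retained (n=12): Σ = 6471
Mean = 6471/12 = 539.2500

539.25 ms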